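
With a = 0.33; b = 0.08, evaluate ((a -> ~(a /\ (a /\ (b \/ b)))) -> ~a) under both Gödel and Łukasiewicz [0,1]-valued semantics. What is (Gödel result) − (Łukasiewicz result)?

0.33

Gödel evaluation:
  (b \/ b) = max(0.08, 0.08) = 0.08
  (a /\ (b \/ b)) = min(0.33, 0.08) = 0.08
  (a /\ (a /\ (b \/ b))) = min(0.33, 0.08) = 0.08
  ~(a /\ (a /\ (b \/ b))): Gödel ¬ of 0.08 = 0 (operand ≠ 0)
  (a -> ~(a /\ (a /\ (b \/ b)))): 0.33 > 0, so result = 0
  ~a: Gödel ¬ of 0.33 = 0 (operand ≠ 0)
  ((a -> ~(a /\ (a /\ (b \/ b)))) -> ~a): 0 ≤ 0, so result = 1
  Gödel value = 1
Łukasiewicz evaluation:
  (b \/ b) = max(0.08, 0.08) = 0.08
  (a /\ (b \/ b)) = min(0.33, 0.08) = 0.08
  (a /\ (a /\ (b \/ b))) = min(0.33, 0.08) = 0.08
  ~(a /\ (a /\ (b \/ b))): Łukasiewicz ¬ gives 1 − 0.08 = 0.92
  (a -> ~(a /\ (a /\ (b \/ b)))): min(1, 1 − 0.33 + 0.92) = 1
  ~a: Łukasiewicz ¬ gives 1 − 0.33 = 0.67
  ((a -> ~(a /\ (a /\ (b \/ b)))) -> ~a): min(1, 1 − 1 + 0.67) = 0.67
  Łukasiewicz value = 0.67
Difference: 1 − 0.67 = 0.33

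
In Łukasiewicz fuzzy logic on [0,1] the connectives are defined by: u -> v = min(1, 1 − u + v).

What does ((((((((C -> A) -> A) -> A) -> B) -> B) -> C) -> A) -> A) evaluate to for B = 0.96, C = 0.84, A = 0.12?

0.88

(C -> A): min(1, 1 − 0.84 + 0.12) = 0.28
((C -> A) -> A): min(1, 1 − 0.28 + 0.12) = 0.84
(((C -> A) -> A) -> A): min(1, 1 − 0.84 + 0.12) = 0.28
((((C -> A) -> A) -> A) -> B): min(1, 1 − 0.28 + 0.96) = 1
(((((C -> A) -> A) -> A) -> B) -> B): min(1, 1 − 1 + 0.96) = 0.96
((((((C -> A) -> A) -> A) -> B) -> B) -> C): min(1, 1 − 0.96 + 0.84) = 0.88
(((((((C -> A) -> A) -> A) -> B) -> B) -> C) -> A): min(1, 1 − 0.88 + 0.12) = 0.24
((((((((C -> A) -> A) -> A) -> B) -> B) -> C) -> A) -> A): min(1, 1 − 0.24 + 0.12) = 0.88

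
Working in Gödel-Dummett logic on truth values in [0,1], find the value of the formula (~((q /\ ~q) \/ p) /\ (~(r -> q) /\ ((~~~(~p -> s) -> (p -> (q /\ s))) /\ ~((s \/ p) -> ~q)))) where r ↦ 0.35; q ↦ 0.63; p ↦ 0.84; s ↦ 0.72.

~q: Gödel ¬ of 0.63 = 0 (operand ≠ 0)
(q /\ ~q) = min(0.63, 0) = 0
((q /\ ~q) \/ p) = max(0, 0.84) = 0.84
~((q /\ ~q) \/ p): Gödel ¬ of 0.84 = 0 (operand ≠ 0)
(r -> q): 0.35 ≤ 0.63, so result = 1
~(r -> q): Gödel ¬ of 1 = 0 (operand ≠ 0)
~p: Gödel ¬ of 0.84 = 0 (operand ≠ 0)
(~p -> s): 0 ≤ 0.72, so result = 1
~(~p -> s): Gödel ¬ of 1 = 0 (operand ≠ 0)
~~(~p -> s): Gödel ¬ of 0 = 1 (operand is 0)
~~~(~p -> s): Gödel ¬ of 1 = 0 (operand ≠ 0)
(q /\ s) = min(0.63, 0.72) = 0.63
(p -> (q /\ s)): 0.84 > 0.63, so result = 0.63
(~~~(~p -> s) -> (p -> (q /\ s))): 0 ≤ 0.63, so result = 1
(s \/ p) = max(0.72, 0.84) = 0.84
~q: Gödel ¬ of 0.63 = 0 (operand ≠ 0)
((s \/ p) -> ~q): 0.84 > 0, so result = 0
~((s \/ p) -> ~q): Gödel ¬ of 0 = 1 (operand is 0)
((~~~(~p -> s) -> (p -> (q /\ s))) /\ ~((s \/ p) -> ~q)) = min(1, 1) = 1
(~(r -> q) /\ ((~~~(~p -> s) -> (p -> (q /\ s))) /\ ~((s \/ p) -> ~q))) = min(0, 1) = 0
(~((q /\ ~q) \/ p) /\ (~(r -> q) /\ ((~~~(~p -> s) -> (p -> (q /\ s))) /\ ~((s \/ p) -> ~q)))) = min(0, 0) = 0

0.00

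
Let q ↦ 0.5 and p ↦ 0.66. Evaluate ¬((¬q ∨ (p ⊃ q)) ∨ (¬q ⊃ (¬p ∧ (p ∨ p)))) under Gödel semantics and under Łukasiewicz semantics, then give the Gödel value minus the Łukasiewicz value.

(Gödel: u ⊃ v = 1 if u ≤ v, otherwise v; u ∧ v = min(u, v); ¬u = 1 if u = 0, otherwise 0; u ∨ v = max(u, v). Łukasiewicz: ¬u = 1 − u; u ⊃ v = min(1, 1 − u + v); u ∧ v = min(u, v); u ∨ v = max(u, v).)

Gödel evaluation:
  ¬q: Gödel ¬ of 0.5 = 0 (operand ≠ 0)
  (p ⊃ q): 0.66 > 0.5, so result = 0.5
  (¬q ∨ (p ⊃ q)) = max(0, 0.5) = 0.5
  ¬q: Gödel ¬ of 0.5 = 0 (operand ≠ 0)
  ¬p: Gödel ¬ of 0.66 = 0 (operand ≠ 0)
  (p ∨ p) = max(0.66, 0.66) = 0.66
  (¬p ∧ (p ∨ p)) = min(0, 0.66) = 0
  (¬q ⊃ (¬p ∧ (p ∨ p))): 0 ≤ 0, so result = 1
  ((¬q ∨ (p ⊃ q)) ∨ (¬q ⊃ (¬p ∧ (p ∨ p)))) = max(0.5, 1) = 1
  ¬((¬q ∨ (p ⊃ q)) ∨ (¬q ⊃ (¬p ∧ (p ∨ p)))): Gödel ¬ of 1 = 0 (operand ≠ 0)
  Gödel value = 0
Łukasiewicz evaluation:
  ¬q: Łukasiewicz ¬ gives 1 − 0.5 = 0.5
  (p ⊃ q): min(1, 1 − 0.66 + 0.5) = 0.84
  (¬q ∨ (p ⊃ q)) = max(0.5, 0.84) = 0.84
  ¬q: Łukasiewicz ¬ gives 1 − 0.5 = 0.5
  ¬p: Łukasiewicz ¬ gives 1 − 0.66 = 0.34
  (p ∨ p) = max(0.66, 0.66) = 0.66
  (¬p ∧ (p ∨ p)) = min(0.34, 0.66) = 0.34
  (¬q ⊃ (¬p ∧ (p ∨ p))): min(1, 1 − 0.5 + 0.34) = 0.84
  ((¬q ∨ (p ⊃ q)) ∨ (¬q ⊃ (¬p ∧ (p ∨ p)))) = max(0.84, 0.84) = 0.84
  ¬((¬q ∨ (p ⊃ q)) ∨ (¬q ⊃ (¬p ∧ (p ∨ p)))): Łukasiewicz ¬ gives 1 − 0.84 = 0.16
  Łukasiewicz value = 0.16
Difference: 0 − 0.16 = -0.16

-0.16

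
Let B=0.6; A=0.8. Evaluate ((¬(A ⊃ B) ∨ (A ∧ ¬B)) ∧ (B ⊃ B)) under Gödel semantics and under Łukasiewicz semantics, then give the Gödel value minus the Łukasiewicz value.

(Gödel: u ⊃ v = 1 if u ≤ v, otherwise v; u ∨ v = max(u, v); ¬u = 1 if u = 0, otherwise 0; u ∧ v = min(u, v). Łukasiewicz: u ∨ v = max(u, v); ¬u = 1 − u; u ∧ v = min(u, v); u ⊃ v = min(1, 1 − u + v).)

Gödel evaluation:
  (A ⊃ B): 0.8 > 0.6, so result = 0.6
  ¬(A ⊃ B): Gödel ¬ of 0.6 = 0 (operand ≠ 0)
  ¬B: Gödel ¬ of 0.6 = 0 (operand ≠ 0)
  (A ∧ ¬B) = min(0.8, 0) = 0
  (¬(A ⊃ B) ∨ (A ∧ ¬B)) = max(0, 0) = 0
  (B ⊃ B): 0.6 ≤ 0.6, so result = 1
  ((¬(A ⊃ B) ∨ (A ∧ ¬B)) ∧ (B ⊃ B)) = min(0, 1) = 0
  Gödel value = 0
Łukasiewicz evaluation:
  (A ⊃ B): min(1, 1 − 0.8 + 0.6) = 0.8
  ¬(A ⊃ B): Łukasiewicz ¬ gives 1 − 0.8 = 0.2
  ¬B: Łukasiewicz ¬ gives 1 − 0.6 = 0.4
  (A ∧ ¬B) = min(0.8, 0.4) = 0.4
  (¬(A ⊃ B) ∨ (A ∧ ¬B)) = max(0.2, 0.4) = 0.4
  (B ⊃ B): min(1, 1 − 0.6 + 0.6) = 1
  ((¬(A ⊃ B) ∨ (A ∧ ¬B)) ∧ (B ⊃ B)) = min(0.4, 1) = 0.4
  Łukasiewicz value = 0.4
Difference: 0 − 0.4 = -0.40

-0.40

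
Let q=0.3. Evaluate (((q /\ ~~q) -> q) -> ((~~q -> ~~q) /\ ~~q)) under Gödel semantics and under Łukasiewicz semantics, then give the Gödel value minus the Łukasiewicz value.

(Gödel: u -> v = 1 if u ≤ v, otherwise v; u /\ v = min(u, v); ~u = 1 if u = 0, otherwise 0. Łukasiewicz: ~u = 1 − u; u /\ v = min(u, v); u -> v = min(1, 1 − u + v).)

0.70

Gödel evaluation:
  ~q: Gödel ¬ of 0.3 = 0 (operand ≠ 0)
  ~~q: Gödel ¬ of 0 = 1 (operand is 0)
  (q /\ ~~q) = min(0.3, 1) = 0.3
  ((q /\ ~~q) -> q): 0.3 ≤ 0.3, so result = 1
  ~q: Gödel ¬ of 0.3 = 0 (operand ≠ 0)
  ~~q: Gödel ¬ of 0 = 1 (operand is 0)
  ~q: Gödel ¬ of 0.3 = 0 (operand ≠ 0)
  ~~q: Gödel ¬ of 0 = 1 (operand is 0)
  (~~q -> ~~q): 1 ≤ 1, so result = 1
  ~q: Gödel ¬ of 0.3 = 0 (operand ≠ 0)
  ~~q: Gödel ¬ of 0 = 1 (operand is 0)
  ((~~q -> ~~q) /\ ~~q) = min(1, 1) = 1
  (((q /\ ~~q) -> q) -> ((~~q -> ~~q) /\ ~~q)): 1 ≤ 1, so result = 1
  Gödel value = 1
Łukasiewicz evaluation:
  ~q: Łukasiewicz ¬ gives 1 − 0.3 = 0.7
  ~~q: Łukasiewicz ¬ gives 1 − 0.7 = 0.3
  (q /\ ~~q) = min(0.3, 0.3) = 0.3
  ((q /\ ~~q) -> q): min(1, 1 − 0.3 + 0.3) = 1
  ~q: Łukasiewicz ¬ gives 1 − 0.3 = 0.7
  ~~q: Łukasiewicz ¬ gives 1 − 0.7 = 0.3
  ~q: Łukasiewicz ¬ gives 1 − 0.3 = 0.7
  ~~q: Łukasiewicz ¬ gives 1 − 0.7 = 0.3
  (~~q -> ~~q): min(1, 1 − 0.3 + 0.3) = 1
  ~q: Łukasiewicz ¬ gives 1 − 0.3 = 0.7
  ~~q: Łukasiewicz ¬ gives 1 − 0.7 = 0.3
  ((~~q -> ~~q) /\ ~~q) = min(1, 0.3) = 0.3
  (((q /\ ~~q) -> q) -> ((~~q -> ~~q) /\ ~~q)): min(1, 1 − 1 + 0.3) = 0.3
  Łukasiewicz value = 0.3
Difference: 1 − 0.3 = 0.70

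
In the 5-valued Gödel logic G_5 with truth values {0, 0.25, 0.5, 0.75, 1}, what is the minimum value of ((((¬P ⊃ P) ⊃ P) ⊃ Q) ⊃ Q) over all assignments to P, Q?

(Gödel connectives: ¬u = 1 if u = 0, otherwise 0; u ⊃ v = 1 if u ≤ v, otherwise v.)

0.25

The minimum is attained at P = 0.25, Q = 0.25:
  ¬P: Gödel ¬ of 0.25 = 0 (operand ≠ 0)
  (¬P ⊃ P): 0 ≤ 0.25, so result = 1
  ((¬P ⊃ P) ⊃ P): 1 > 0.25, so result = 0.25
  (((¬P ⊃ P) ⊃ P) ⊃ Q): 0.25 ≤ 0.25, so result = 1
  ((((¬P ⊃ P) ⊃ P) ⊃ Q) ⊃ Q): 1 > 0.25, so result = 0.25
Checking all 25 assignments confirms none give a value below 0.25.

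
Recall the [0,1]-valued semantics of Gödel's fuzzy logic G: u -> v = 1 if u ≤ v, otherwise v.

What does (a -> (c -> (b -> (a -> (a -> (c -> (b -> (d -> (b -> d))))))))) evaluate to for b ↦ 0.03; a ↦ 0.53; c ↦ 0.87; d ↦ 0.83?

1.00

(b -> d): 0.03 ≤ 0.83, so result = 1
(d -> (b -> d)): 0.83 ≤ 1, so result = 1
(b -> (d -> (b -> d))): 0.03 ≤ 1, so result = 1
(c -> (b -> (d -> (b -> d)))): 0.87 ≤ 1, so result = 1
(a -> (c -> (b -> (d -> (b -> d))))): 0.53 ≤ 1, so result = 1
(a -> (a -> (c -> (b -> (d -> (b -> d)))))): 0.53 ≤ 1, so result = 1
(b -> (a -> (a -> (c -> (b -> (d -> (b -> d))))))): 0.03 ≤ 1, so result = 1
(c -> (b -> (a -> (a -> (c -> (b -> (d -> (b -> d)))))))): 0.87 ≤ 1, so result = 1
(a -> (c -> (b -> (a -> (a -> (c -> (b -> (d -> (b -> d))))))))): 0.53 ≤ 1, so result = 1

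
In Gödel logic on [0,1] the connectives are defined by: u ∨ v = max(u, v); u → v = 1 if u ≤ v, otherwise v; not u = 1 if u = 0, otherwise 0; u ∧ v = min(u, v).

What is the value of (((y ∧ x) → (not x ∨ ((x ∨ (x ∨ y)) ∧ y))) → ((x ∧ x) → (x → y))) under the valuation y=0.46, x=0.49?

(y ∧ x) = min(0.46, 0.49) = 0.46
not x: Gödel ¬ of 0.49 = 0 (operand ≠ 0)
(x ∨ y) = max(0.49, 0.46) = 0.49
(x ∨ (x ∨ y)) = max(0.49, 0.49) = 0.49
((x ∨ (x ∨ y)) ∧ y) = min(0.49, 0.46) = 0.46
(not x ∨ ((x ∨ (x ∨ y)) ∧ y)) = max(0, 0.46) = 0.46
((y ∧ x) → (not x ∨ ((x ∨ (x ∨ y)) ∧ y))): 0.46 ≤ 0.46, so result = 1
(x ∧ x) = min(0.49, 0.49) = 0.49
(x → y): 0.49 > 0.46, so result = 0.46
((x ∧ x) → (x → y)): 0.49 > 0.46, so result = 0.46
(((y ∧ x) → (not x ∨ ((x ∨ (x ∨ y)) ∧ y))) → ((x ∧ x) → (x → y))): 1 > 0.46, so result = 0.46

0.46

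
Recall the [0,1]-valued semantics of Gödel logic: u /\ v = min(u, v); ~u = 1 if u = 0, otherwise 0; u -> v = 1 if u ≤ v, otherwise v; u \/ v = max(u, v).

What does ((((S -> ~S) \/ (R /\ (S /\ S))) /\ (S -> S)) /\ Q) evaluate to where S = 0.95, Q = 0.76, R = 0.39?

0.39

~S: Gödel ¬ of 0.95 = 0 (operand ≠ 0)
(S -> ~S): 0.95 > 0, so result = 0
(S /\ S) = min(0.95, 0.95) = 0.95
(R /\ (S /\ S)) = min(0.39, 0.95) = 0.39
((S -> ~S) \/ (R /\ (S /\ S))) = max(0, 0.39) = 0.39
(S -> S): 0.95 ≤ 0.95, so result = 1
(((S -> ~S) \/ (R /\ (S /\ S))) /\ (S -> S)) = min(0.39, 1) = 0.39
((((S -> ~S) \/ (R /\ (S /\ S))) /\ (S -> S)) /\ Q) = min(0.39, 0.76) = 0.39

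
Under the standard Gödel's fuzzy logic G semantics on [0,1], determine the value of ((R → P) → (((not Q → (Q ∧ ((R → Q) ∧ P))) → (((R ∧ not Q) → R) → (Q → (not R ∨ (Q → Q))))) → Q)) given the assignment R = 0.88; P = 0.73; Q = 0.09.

0.09

(R → P): 0.88 > 0.73, so result = 0.73
not Q: Gödel ¬ of 0.09 = 0 (operand ≠ 0)
(R → Q): 0.88 > 0.09, so result = 0.09
((R → Q) ∧ P) = min(0.09, 0.73) = 0.09
(Q ∧ ((R → Q) ∧ P)) = min(0.09, 0.09) = 0.09
(not Q → (Q ∧ ((R → Q) ∧ P))): 0 ≤ 0.09, so result = 1
not Q: Gödel ¬ of 0.09 = 0 (operand ≠ 0)
(R ∧ not Q) = min(0.88, 0) = 0
((R ∧ not Q) → R): 0 ≤ 0.88, so result = 1
not R: Gödel ¬ of 0.88 = 0 (operand ≠ 0)
(Q → Q): 0.09 ≤ 0.09, so result = 1
(not R ∨ (Q → Q)) = max(0, 1) = 1
(Q → (not R ∨ (Q → Q))): 0.09 ≤ 1, so result = 1
(((R ∧ not Q) → R) → (Q → (not R ∨ (Q → Q)))): 1 ≤ 1, so result = 1
((not Q → (Q ∧ ((R → Q) ∧ P))) → (((R ∧ not Q) → R) → (Q → (not R ∨ (Q → Q))))): 1 ≤ 1, so result = 1
(((not Q → (Q ∧ ((R → Q) ∧ P))) → (((R ∧ not Q) → R) → (Q → (not R ∨ (Q → Q))))) → Q): 1 > 0.09, so result = 0.09
((R → P) → (((not Q → (Q ∧ ((R → Q) ∧ P))) → (((R ∧ not Q) → R) → (Q → (not R ∨ (Q → Q))))) → Q)): 0.73 > 0.09, so result = 0.09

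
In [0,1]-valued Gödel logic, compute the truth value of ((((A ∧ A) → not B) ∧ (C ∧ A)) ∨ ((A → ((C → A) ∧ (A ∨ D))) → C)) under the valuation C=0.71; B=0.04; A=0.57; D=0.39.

0.71

(A ∧ A) = min(0.57, 0.57) = 0.57
not B: Gödel ¬ of 0.04 = 0 (operand ≠ 0)
((A ∧ A) → not B): 0.57 > 0, so result = 0
(C ∧ A) = min(0.71, 0.57) = 0.57
(((A ∧ A) → not B) ∧ (C ∧ A)) = min(0, 0.57) = 0
(C → A): 0.71 > 0.57, so result = 0.57
(A ∨ D) = max(0.57, 0.39) = 0.57
((C → A) ∧ (A ∨ D)) = min(0.57, 0.57) = 0.57
(A → ((C → A) ∧ (A ∨ D))): 0.57 ≤ 0.57, so result = 1
((A → ((C → A) ∧ (A ∨ D))) → C): 1 > 0.71, so result = 0.71
((((A ∧ A) → not B) ∧ (C ∧ A)) ∨ ((A → ((C → A) ∧ (A ∨ D))) → C)) = max(0, 0.71) = 0.71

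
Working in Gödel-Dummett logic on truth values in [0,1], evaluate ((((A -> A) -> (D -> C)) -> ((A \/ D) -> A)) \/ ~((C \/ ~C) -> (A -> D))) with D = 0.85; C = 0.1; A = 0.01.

(A -> A): 0.01 ≤ 0.01, so result = 1
(D -> C): 0.85 > 0.1, so result = 0.1
((A -> A) -> (D -> C)): 1 > 0.1, so result = 0.1
(A \/ D) = max(0.01, 0.85) = 0.85
((A \/ D) -> A): 0.85 > 0.01, so result = 0.01
(((A -> A) -> (D -> C)) -> ((A \/ D) -> A)): 0.1 > 0.01, so result = 0.01
~C: Gödel ¬ of 0.1 = 0 (operand ≠ 0)
(C \/ ~C) = max(0.1, 0) = 0.1
(A -> D): 0.01 ≤ 0.85, so result = 1
((C \/ ~C) -> (A -> D)): 0.1 ≤ 1, so result = 1
~((C \/ ~C) -> (A -> D)): Gödel ¬ of 1 = 0 (operand ≠ 0)
((((A -> A) -> (D -> C)) -> ((A \/ D) -> A)) \/ ~((C \/ ~C) -> (A -> D))) = max(0.01, 0) = 0.01

0.01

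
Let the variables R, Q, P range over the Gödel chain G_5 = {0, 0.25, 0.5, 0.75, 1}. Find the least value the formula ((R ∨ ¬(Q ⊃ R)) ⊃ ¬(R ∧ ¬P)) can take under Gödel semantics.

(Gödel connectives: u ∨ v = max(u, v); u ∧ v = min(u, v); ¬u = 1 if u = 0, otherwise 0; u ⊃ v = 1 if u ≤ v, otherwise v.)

0.00

The minimum is attained at R = 0.25, Q = 0, P = 0:
  (Q ⊃ R): 0 ≤ 0.25, so result = 1
  ¬(Q ⊃ R): Gödel ¬ of 1 = 0 (operand ≠ 0)
  (R ∨ ¬(Q ⊃ R)) = max(0.25, 0) = 0.25
  ¬P: Gödel ¬ of 0 = 1 (operand is 0)
  (R ∧ ¬P) = min(0.25, 1) = 0.25
  ¬(R ∧ ¬P): Gödel ¬ of 0.25 = 0 (operand ≠ 0)
  ((R ∨ ¬(Q ⊃ R)) ⊃ ¬(R ∧ ¬P)): 0.25 > 0, so result = 0
Checking all 125 assignments confirms none give a value below 0.00.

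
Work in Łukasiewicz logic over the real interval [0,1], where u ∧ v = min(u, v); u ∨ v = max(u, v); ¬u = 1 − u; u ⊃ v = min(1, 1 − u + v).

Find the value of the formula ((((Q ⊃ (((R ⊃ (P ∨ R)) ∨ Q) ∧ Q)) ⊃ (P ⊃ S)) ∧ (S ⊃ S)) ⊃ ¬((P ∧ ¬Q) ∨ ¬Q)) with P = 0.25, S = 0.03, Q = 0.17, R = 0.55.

0.39

(P ∨ R) = max(0.25, 0.55) = 0.55
(R ⊃ (P ∨ R)): min(1, 1 − 0.55 + 0.55) = 1
((R ⊃ (P ∨ R)) ∨ Q) = max(1, 0.17) = 1
(((R ⊃ (P ∨ R)) ∨ Q) ∧ Q) = min(1, 0.17) = 0.17
(Q ⊃ (((R ⊃ (P ∨ R)) ∨ Q) ∧ Q)): min(1, 1 − 0.17 + 0.17) = 1
(P ⊃ S): min(1, 1 − 0.25 + 0.03) = 0.78
((Q ⊃ (((R ⊃ (P ∨ R)) ∨ Q) ∧ Q)) ⊃ (P ⊃ S)): min(1, 1 − 1 + 0.78) = 0.78
(S ⊃ S): min(1, 1 − 0.03 + 0.03) = 1
(((Q ⊃ (((R ⊃ (P ∨ R)) ∨ Q) ∧ Q)) ⊃ (P ⊃ S)) ∧ (S ⊃ S)) = min(0.78, 1) = 0.78
¬Q: Łukasiewicz ¬ gives 1 − 0.17 = 0.83
(P ∧ ¬Q) = min(0.25, 0.83) = 0.25
¬Q: Łukasiewicz ¬ gives 1 − 0.17 = 0.83
((P ∧ ¬Q) ∨ ¬Q) = max(0.25, 0.83) = 0.83
¬((P ∧ ¬Q) ∨ ¬Q): Łukasiewicz ¬ gives 1 − 0.83 = 0.17
((((Q ⊃ (((R ⊃ (P ∨ R)) ∨ Q) ∧ Q)) ⊃ (P ⊃ S)) ∧ (S ⊃ S)) ⊃ ¬((P ∧ ¬Q) ∨ ¬Q)): min(1, 1 − 0.78 + 0.17) = 0.39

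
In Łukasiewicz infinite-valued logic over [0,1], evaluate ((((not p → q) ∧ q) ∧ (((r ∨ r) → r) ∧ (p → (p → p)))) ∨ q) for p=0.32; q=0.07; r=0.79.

0.07

not p: Łukasiewicz ¬ gives 1 − 0.32 = 0.68
(not p → q): min(1, 1 − 0.68 + 0.07) = 0.39
((not p → q) ∧ q) = min(0.39, 0.07) = 0.07
(r ∨ r) = max(0.79, 0.79) = 0.79
((r ∨ r) → r): min(1, 1 − 0.79 + 0.79) = 1
(p → p): min(1, 1 − 0.32 + 0.32) = 1
(p → (p → p)): min(1, 1 − 0.32 + 1) = 1
(((r ∨ r) → r) ∧ (p → (p → p))) = min(1, 1) = 1
(((not p → q) ∧ q) ∧ (((r ∨ r) → r) ∧ (p → (p → p)))) = min(0.07, 1) = 0.07
((((not p → q) ∧ q) ∧ (((r ∨ r) → r) ∧ (p → (p → p)))) ∨ q) = max(0.07, 0.07) = 0.07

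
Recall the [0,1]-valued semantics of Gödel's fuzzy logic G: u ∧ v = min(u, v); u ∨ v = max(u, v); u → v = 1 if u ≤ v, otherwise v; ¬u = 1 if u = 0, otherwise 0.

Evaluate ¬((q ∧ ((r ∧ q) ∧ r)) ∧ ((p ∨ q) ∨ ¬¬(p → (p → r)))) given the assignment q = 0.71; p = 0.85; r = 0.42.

(r ∧ q) = min(0.42, 0.71) = 0.42
((r ∧ q) ∧ r) = min(0.42, 0.42) = 0.42
(q ∧ ((r ∧ q) ∧ r)) = min(0.71, 0.42) = 0.42
(p ∨ q) = max(0.85, 0.71) = 0.85
(p → r): 0.85 > 0.42, so result = 0.42
(p → (p → r)): 0.85 > 0.42, so result = 0.42
¬(p → (p → r)): Gödel ¬ of 0.42 = 0 (operand ≠ 0)
¬¬(p → (p → r)): Gödel ¬ of 0 = 1 (operand is 0)
((p ∨ q) ∨ ¬¬(p → (p → r))) = max(0.85, 1) = 1
((q ∧ ((r ∧ q) ∧ r)) ∧ ((p ∨ q) ∨ ¬¬(p → (p → r)))) = min(0.42, 1) = 0.42
¬((q ∧ ((r ∧ q) ∧ r)) ∧ ((p ∨ q) ∨ ¬¬(p → (p → r)))): Gödel ¬ of 0.42 = 0 (operand ≠ 0)

0.00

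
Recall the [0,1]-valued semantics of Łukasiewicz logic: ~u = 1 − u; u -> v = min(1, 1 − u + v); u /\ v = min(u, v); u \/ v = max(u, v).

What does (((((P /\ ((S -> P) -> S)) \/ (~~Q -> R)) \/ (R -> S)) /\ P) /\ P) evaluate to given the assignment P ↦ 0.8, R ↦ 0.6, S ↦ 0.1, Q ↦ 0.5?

(S -> P): min(1, 1 − 0.1 + 0.8) = 1
((S -> P) -> S): min(1, 1 − 1 + 0.1) = 0.1
(P /\ ((S -> P) -> S)) = min(0.8, 0.1) = 0.1
~Q: Łukasiewicz ¬ gives 1 − 0.5 = 0.5
~~Q: Łukasiewicz ¬ gives 1 − 0.5 = 0.5
(~~Q -> R): min(1, 1 − 0.5 + 0.6) = 1
((P /\ ((S -> P) -> S)) \/ (~~Q -> R)) = max(0.1, 1) = 1
(R -> S): min(1, 1 − 0.6 + 0.1) = 0.5
(((P /\ ((S -> P) -> S)) \/ (~~Q -> R)) \/ (R -> S)) = max(1, 0.5) = 1
((((P /\ ((S -> P) -> S)) \/ (~~Q -> R)) \/ (R -> S)) /\ P) = min(1, 0.8) = 0.8
(((((P /\ ((S -> P) -> S)) \/ (~~Q -> R)) \/ (R -> S)) /\ P) /\ P) = min(0.8, 0.8) = 0.8

0.80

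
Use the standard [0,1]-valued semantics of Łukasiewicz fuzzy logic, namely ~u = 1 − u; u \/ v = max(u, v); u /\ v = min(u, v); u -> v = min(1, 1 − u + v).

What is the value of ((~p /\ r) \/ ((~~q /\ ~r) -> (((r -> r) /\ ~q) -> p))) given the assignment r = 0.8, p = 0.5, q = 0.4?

~p: Łukasiewicz ¬ gives 1 − 0.5 = 0.5
(~p /\ r) = min(0.5, 0.8) = 0.5
~q: Łukasiewicz ¬ gives 1 − 0.4 = 0.6
~~q: Łukasiewicz ¬ gives 1 − 0.6 = 0.4
~r: Łukasiewicz ¬ gives 1 − 0.8 = 0.2
(~~q /\ ~r) = min(0.4, 0.2) = 0.2
(r -> r): min(1, 1 − 0.8 + 0.8) = 1
~q: Łukasiewicz ¬ gives 1 − 0.4 = 0.6
((r -> r) /\ ~q) = min(1, 0.6) = 0.6
(((r -> r) /\ ~q) -> p): min(1, 1 − 0.6 + 0.5) = 0.9
((~~q /\ ~r) -> (((r -> r) /\ ~q) -> p)): min(1, 1 − 0.2 + 0.9) = 1
((~p /\ r) \/ ((~~q /\ ~r) -> (((r -> r) /\ ~q) -> p))) = max(0.5, 1) = 1

1.00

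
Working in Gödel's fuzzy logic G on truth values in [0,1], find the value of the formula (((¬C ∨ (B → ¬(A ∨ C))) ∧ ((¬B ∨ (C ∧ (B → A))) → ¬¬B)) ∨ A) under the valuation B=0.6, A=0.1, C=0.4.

0.10

¬C: Gödel ¬ of 0.4 = 0 (operand ≠ 0)
(A ∨ C) = max(0.1, 0.4) = 0.4
¬(A ∨ C): Gödel ¬ of 0.4 = 0 (operand ≠ 0)
(B → ¬(A ∨ C)): 0.6 > 0, so result = 0
(¬C ∨ (B → ¬(A ∨ C))) = max(0, 0) = 0
¬B: Gödel ¬ of 0.6 = 0 (operand ≠ 0)
(B → A): 0.6 > 0.1, so result = 0.1
(C ∧ (B → A)) = min(0.4, 0.1) = 0.1
(¬B ∨ (C ∧ (B → A))) = max(0, 0.1) = 0.1
¬B: Gödel ¬ of 0.6 = 0 (operand ≠ 0)
¬¬B: Gödel ¬ of 0 = 1 (operand is 0)
((¬B ∨ (C ∧ (B → A))) → ¬¬B): 0.1 ≤ 1, so result = 1
((¬C ∨ (B → ¬(A ∨ C))) ∧ ((¬B ∨ (C ∧ (B → A))) → ¬¬B)) = min(0, 1) = 0
(((¬C ∨ (B → ¬(A ∨ C))) ∧ ((¬B ∨ (C ∧ (B → A))) → ¬¬B)) ∨ A) = max(0, 0.1) = 0.1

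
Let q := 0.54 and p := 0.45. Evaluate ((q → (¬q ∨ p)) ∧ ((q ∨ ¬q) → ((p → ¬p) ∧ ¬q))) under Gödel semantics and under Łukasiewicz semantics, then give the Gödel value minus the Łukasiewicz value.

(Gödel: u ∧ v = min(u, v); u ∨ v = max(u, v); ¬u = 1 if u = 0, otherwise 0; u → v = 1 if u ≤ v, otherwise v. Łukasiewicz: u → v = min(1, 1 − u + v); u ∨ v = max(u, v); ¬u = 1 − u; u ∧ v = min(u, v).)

-0.92

Gödel evaluation:
  ¬q: Gödel ¬ of 0.54 = 0 (operand ≠ 0)
  (¬q ∨ p) = max(0, 0.45) = 0.45
  (q → (¬q ∨ p)): 0.54 > 0.45, so result = 0.45
  ¬q: Gödel ¬ of 0.54 = 0 (operand ≠ 0)
  (q ∨ ¬q) = max(0.54, 0) = 0.54
  ¬p: Gödel ¬ of 0.45 = 0 (operand ≠ 0)
  (p → ¬p): 0.45 > 0, so result = 0
  ¬q: Gödel ¬ of 0.54 = 0 (operand ≠ 0)
  ((p → ¬p) ∧ ¬q) = min(0, 0) = 0
  ((q ∨ ¬q) → ((p → ¬p) ∧ ¬q)): 0.54 > 0, so result = 0
  ((q → (¬q ∨ p)) ∧ ((q ∨ ¬q) → ((p → ¬p) ∧ ¬q))) = min(0.45, 0) = 0
  Gödel value = 0
Łukasiewicz evaluation:
  ¬q: Łukasiewicz ¬ gives 1 − 0.54 = 0.46
  (¬q ∨ p) = max(0.46, 0.45) = 0.46
  (q → (¬q ∨ p)): min(1, 1 − 0.54 + 0.46) = 0.92
  ¬q: Łukasiewicz ¬ gives 1 − 0.54 = 0.46
  (q ∨ ¬q) = max(0.54, 0.46) = 0.54
  ¬p: Łukasiewicz ¬ gives 1 − 0.45 = 0.55
  (p → ¬p): min(1, 1 − 0.45 + 0.55) = 1
  ¬q: Łukasiewicz ¬ gives 1 − 0.54 = 0.46
  ((p → ¬p) ∧ ¬q) = min(1, 0.46) = 0.46
  ((q ∨ ¬q) → ((p → ¬p) ∧ ¬q)): min(1, 1 − 0.54 + 0.46) = 0.92
  ((q → (¬q ∨ p)) ∧ ((q ∨ ¬q) → ((p → ¬p) ∧ ¬q))) = min(0.92, 0.92) = 0.92
  Łukasiewicz value = 0.92
Difference: 0 − 0.92 = -0.92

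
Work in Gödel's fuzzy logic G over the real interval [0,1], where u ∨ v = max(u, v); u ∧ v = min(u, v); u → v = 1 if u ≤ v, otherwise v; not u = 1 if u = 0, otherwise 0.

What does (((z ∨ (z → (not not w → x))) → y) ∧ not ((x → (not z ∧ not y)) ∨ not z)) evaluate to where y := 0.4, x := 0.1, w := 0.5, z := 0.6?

0.40

not w: Gödel ¬ of 0.5 = 0 (operand ≠ 0)
not not w: Gödel ¬ of 0 = 1 (operand is 0)
(not not w → x): 1 > 0.1, so result = 0.1
(z → (not not w → x)): 0.6 > 0.1, so result = 0.1
(z ∨ (z → (not not w → x))) = max(0.6, 0.1) = 0.6
((z ∨ (z → (not not w → x))) → y): 0.6 > 0.4, so result = 0.4
not z: Gödel ¬ of 0.6 = 0 (operand ≠ 0)
not y: Gödel ¬ of 0.4 = 0 (operand ≠ 0)
(not z ∧ not y) = min(0, 0) = 0
(x → (not z ∧ not y)): 0.1 > 0, so result = 0
not z: Gödel ¬ of 0.6 = 0 (operand ≠ 0)
((x → (not z ∧ not y)) ∨ not z) = max(0, 0) = 0
not ((x → (not z ∧ not y)) ∨ not z): Gödel ¬ of 0 = 1 (operand is 0)
(((z ∨ (z → (not not w → x))) → y) ∧ not ((x → (not z ∧ not y)) ∨ not z)) = min(0.4, 1) = 0.4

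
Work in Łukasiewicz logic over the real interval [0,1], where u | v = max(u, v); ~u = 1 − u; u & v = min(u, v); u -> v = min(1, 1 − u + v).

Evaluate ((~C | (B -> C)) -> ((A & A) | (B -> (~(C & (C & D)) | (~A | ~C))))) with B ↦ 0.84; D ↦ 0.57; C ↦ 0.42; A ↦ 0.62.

~C: Łukasiewicz ¬ gives 1 − 0.42 = 0.58
(B -> C): min(1, 1 − 0.84 + 0.42) = 0.58
(~C | (B -> C)) = max(0.58, 0.58) = 0.58
(A & A) = min(0.62, 0.62) = 0.62
(C & D) = min(0.42, 0.57) = 0.42
(C & (C & D)) = min(0.42, 0.42) = 0.42
~(C & (C & D)): Łukasiewicz ¬ gives 1 − 0.42 = 0.58
~A: Łukasiewicz ¬ gives 1 − 0.62 = 0.38
~C: Łukasiewicz ¬ gives 1 − 0.42 = 0.58
(~A | ~C) = max(0.38, 0.58) = 0.58
(~(C & (C & D)) | (~A | ~C)) = max(0.58, 0.58) = 0.58
(B -> (~(C & (C & D)) | (~A | ~C))): min(1, 1 − 0.84 + 0.58) = 0.74
((A & A) | (B -> (~(C & (C & D)) | (~A | ~C)))) = max(0.62, 0.74) = 0.74
((~C | (B -> C)) -> ((A & A) | (B -> (~(C & (C & D)) | (~A | ~C))))): min(1, 1 − 0.58 + 0.74) = 1

1.00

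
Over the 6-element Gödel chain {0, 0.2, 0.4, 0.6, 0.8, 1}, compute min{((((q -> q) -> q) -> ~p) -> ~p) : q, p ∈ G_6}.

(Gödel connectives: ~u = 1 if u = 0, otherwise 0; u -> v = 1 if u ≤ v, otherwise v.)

The minimum is attained at q = 0, p = 0.2:
  (q -> q): 0 ≤ 0, so result = 1
  ((q -> q) -> q): 1 > 0, so result = 0
  ~p: Gödel ¬ of 0.2 = 0 (operand ≠ 0)
  (((q -> q) -> q) -> ~p): 0 ≤ 0, so result = 1
  ~p: Gödel ¬ of 0.2 = 0 (operand ≠ 0)
  ((((q -> q) -> q) -> ~p) -> ~p): 1 > 0, so result = 0
Checking all 36 assignments confirms none give a value below 0.00.

0.00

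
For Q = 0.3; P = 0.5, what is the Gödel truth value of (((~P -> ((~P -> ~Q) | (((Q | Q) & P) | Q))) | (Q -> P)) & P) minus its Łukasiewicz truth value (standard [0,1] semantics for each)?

0.00

Gödel evaluation:
  ~P: Gödel ¬ of 0.5 = 0 (operand ≠ 0)
  ~P: Gödel ¬ of 0.5 = 0 (operand ≠ 0)
  ~Q: Gödel ¬ of 0.3 = 0 (operand ≠ 0)
  (~P -> ~Q): 0 ≤ 0, so result = 1
  (Q | Q) = max(0.3, 0.3) = 0.3
  ((Q | Q) & P) = min(0.3, 0.5) = 0.3
  (((Q | Q) & P) | Q) = max(0.3, 0.3) = 0.3
  ((~P -> ~Q) | (((Q | Q) & P) | Q)) = max(1, 0.3) = 1
  (~P -> ((~P -> ~Q) | (((Q | Q) & P) | Q))): 0 ≤ 1, so result = 1
  (Q -> P): 0.3 ≤ 0.5, so result = 1
  ((~P -> ((~P -> ~Q) | (((Q | Q) & P) | Q))) | (Q -> P)) = max(1, 1) = 1
  (((~P -> ((~P -> ~Q) | (((Q | Q) & P) | Q))) | (Q -> P)) & P) = min(1, 0.5) = 0.5
  Gödel value = 0.5
Łukasiewicz evaluation:
  ~P: Łukasiewicz ¬ gives 1 − 0.5 = 0.5
  ~P: Łukasiewicz ¬ gives 1 − 0.5 = 0.5
  ~Q: Łukasiewicz ¬ gives 1 − 0.3 = 0.7
  (~P -> ~Q): min(1, 1 − 0.5 + 0.7) = 1
  (Q | Q) = max(0.3, 0.3) = 0.3
  ((Q | Q) & P) = min(0.3, 0.5) = 0.3
  (((Q | Q) & P) | Q) = max(0.3, 0.3) = 0.3
  ((~P -> ~Q) | (((Q | Q) & P) | Q)) = max(1, 0.3) = 1
  (~P -> ((~P -> ~Q) | (((Q | Q) & P) | Q))): min(1, 1 − 0.5 + 1) = 1
  (Q -> P): min(1, 1 − 0.3 + 0.5) = 1
  ((~P -> ((~P -> ~Q) | (((Q | Q) & P) | Q))) | (Q -> P)) = max(1, 1) = 1
  (((~P -> ((~P -> ~Q) | (((Q | Q) & P) | Q))) | (Q -> P)) & P) = min(1, 0.5) = 0.5
  Łukasiewicz value = 0.5
Difference: 0.5 − 0.5 = 0.00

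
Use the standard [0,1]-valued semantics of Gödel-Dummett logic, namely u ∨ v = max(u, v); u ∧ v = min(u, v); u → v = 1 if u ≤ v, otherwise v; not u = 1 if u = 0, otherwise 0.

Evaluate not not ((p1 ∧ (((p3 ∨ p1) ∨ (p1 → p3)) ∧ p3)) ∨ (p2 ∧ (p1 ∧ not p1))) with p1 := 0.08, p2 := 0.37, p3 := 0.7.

(p3 ∨ p1) = max(0.7, 0.08) = 0.7
(p1 → p3): 0.08 ≤ 0.7, so result = 1
((p3 ∨ p1) ∨ (p1 → p3)) = max(0.7, 1) = 1
(((p3 ∨ p1) ∨ (p1 → p3)) ∧ p3) = min(1, 0.7) = 0.7
(p1 ∧ (((p3 ∨ p1) ∨ (p1 → p3)) ∧ p3)) = min(0.08, 0.7) = 0.08
not p1: Gödel ¬ of 0.08 = 0 (operand ≠ 0)
(p1 ∧ not p1) = min(0.08, 0) = 0
(p2 ∧ (p1 ∧ not p1)) = min(0.37, 0) = 0
((p1 ∧ (((p3 ∨ p1) ∨ (p1 → p3)) ∧ p3)) ∨ (p2 ∧ (p1 ∧ not p1))) = max(0.08, 0) = 0.08
not ((p1 ∧ (((p3 ∨ p1) ∨ (p1 → p3)) ∧ p3)) ∨ (p2 ∧ (p1 ∧ not p1))): Gödel ¬ of 0.08 = 0 (operand ≠ 0)
not not ((p1 ∧ (((p3 ∨ p1) ∨ (p1 → p3)) ∧ p3)) ∨ (p2 ∧ (p1 ∧ not p1))): Gödel ¬ of 0 = 1 (operand is 0)

1.00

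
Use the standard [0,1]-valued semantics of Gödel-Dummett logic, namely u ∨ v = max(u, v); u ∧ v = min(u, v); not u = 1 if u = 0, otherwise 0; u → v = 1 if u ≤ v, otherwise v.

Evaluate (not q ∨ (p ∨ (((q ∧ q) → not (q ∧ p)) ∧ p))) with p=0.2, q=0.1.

not q: Gödel ¬ of 0.1 = 0 (operand ≠ 0)
(q ∧ q) = min(0.1, 0.1) = 0.1
(q ∧ p) = min(0.1, 0.2) = 0.1
not (q ∧ p): Gödel ¬ of 0.1 = 0 (operand ≠ 0)
((q ∧ q) → not (q ∧ p)): 0.1 > 0, so result = 0
(((q ∧ q) → not (q ∧ p)) ∧ p) = min(0, 0.2) = 0
(p ∨ (((q ∧ q) → not (q ∧ p)) ∧ p)) = max(0.2, 0) = 0.2
(not q ∨ (p ∨ (((q ∧ q) → not (q ∧ p)) ∧ p))) = max(0, 0.2) = 0.2

0.20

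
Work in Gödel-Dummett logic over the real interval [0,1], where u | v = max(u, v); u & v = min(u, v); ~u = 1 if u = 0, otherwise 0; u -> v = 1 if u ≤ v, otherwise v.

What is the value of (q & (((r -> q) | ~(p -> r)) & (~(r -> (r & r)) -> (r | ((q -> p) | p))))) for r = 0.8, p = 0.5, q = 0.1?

(r -> q): 0.8 > 0.1, so result = 0.1
(p -> r): 0.5 ≤ 0.8, so result = 1
~(p -> r): Gödel ¬ of 1 = 0 (operand ≠ 0)
((r -> q) | ~(p -> r)) = max(0.1, 0) = 0.1
(r & r) = min(0.8, 0.8) = 0.8
(r -> (r & r)): 0.8 ≤ 0.8, so result = 1
~(r -> (r & r)): Gödel ¬ of 1 = 0 (operand ≠ 0)
(q -> p): 0.1 ≤ 0.5, so result = 1
((q -> p) | p) = max(1, 0.5) = 1
(r | ((q -> p) | p)) = max(0.8, 1) = 1
(~(r -> (r & r)) -> (r | ((q -> p) | p))): 0 ≤ 1, so result = 1
(((r -> q) | ~(p -> r)) & (~(r -> (r & r)) -> (r | ((q -> p) | p)))) = min(0.1, 1) = 0.1
(q & (((r -> q) | ~(p -> r)) & (~(r -> (r & r)) -> (r | ((q -> p) | p))))) = min(0.1, 0.1) = 0.1

0.10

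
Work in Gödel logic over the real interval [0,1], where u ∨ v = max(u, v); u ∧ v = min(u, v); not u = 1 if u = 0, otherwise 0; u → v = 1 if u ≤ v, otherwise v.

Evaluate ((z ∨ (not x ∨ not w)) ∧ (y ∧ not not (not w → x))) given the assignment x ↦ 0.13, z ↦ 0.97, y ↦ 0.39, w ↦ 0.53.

not x: Gödel ¬ of 0.13 = 0 (operand ≠ 0)
not w: Gödel ¬ of 0.53 = 0 (operand ≠ 0)
(not x ∨ not w) = max(0, 0) = 0
(z ∨ (not x ∨ not w)) = max(0.97, 0) = 0.97
not w: Gödel ¬ of 0.53 = 0 (operand ≠ 0)
(not w → x): 0 ≤ 0.13, so result = 1
not (not w → x): Gödel ¬ of 1 = 0 (operand ≠ 0)
not not (not w → x): Gödel ¬ of 0 = 1 (operand is 0)
(y ∧ not not (not w → x)) = min(0.39, 1) = 0.39
((z ∨ (not x ∨ not w)) ∧ (y ∧ not not (not w → x))) = min(0.97, 0.39) = 0.39

0.39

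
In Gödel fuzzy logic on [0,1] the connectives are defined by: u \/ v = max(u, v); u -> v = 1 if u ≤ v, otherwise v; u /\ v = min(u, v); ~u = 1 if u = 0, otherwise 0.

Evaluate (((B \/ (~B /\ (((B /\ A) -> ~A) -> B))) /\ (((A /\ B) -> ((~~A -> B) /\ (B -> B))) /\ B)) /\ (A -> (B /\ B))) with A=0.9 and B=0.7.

~B: Gödel ¬ of 0.7 = 0 (operand ≠ 0)
(B /\ A) = min(0.7, 0.9) = 0.7
~A: Gödel ¬ of 0.9 = 0 (operand ≠ 0)
((B /\ A) -> ~A): 0.7 > 0, so result = 0
(((B /\ A) -> ~A) -> B): 0 ≤ 0.7, so result = 1
(~B /\ (((B /\ A) -> ~A) -> B)) = min(0, 1) = 0
(B \/ (~B /\ (((B /\ A) -> ~A) -> B))) = max(0.7, 0) = 0.7
(A /\ B) = min(0.9, 0.7) = 0.7
~A: Gödel ¬ of 0.9 = 0 (operand ≠ 0)
~~A: Gödel ¬ of 0 = 1 (operand is 0)
(~~A -> B): 1 > 0.7, so result = 0.7
(B -> B): 0.7 ≤ 0.7, so result = 1
((~~A -> B) /\ (B -> B)) = min(0.7, 1) = 0.7
((A /\ B) -> ((~~A -> B) /\ (B -> B))): 0.7 ≤ 0.7, so result = 1
(((A /\ B) -> ((~~A -> B) /\ (B -> B))) /\ B) = min(1, 0.7) = 0.7
((B \/ (~B /\ (((B /\ A) -> ~A) -> B))) /\ (((A /\ B) -> ((~~A -> B) /\ (B -> B))) /\ B)) = min(0.7, 0.7) = 0.7
(B /\ B) = min(0.7, 0.7) = 0.7
(A -> (B /\ B)): 0.9 > 0.7, so result = 0.7
(((B \/ (~B /\ (((B /\ A) -> ~A) -> B))) /\ (((A /\ B) -> ((~~A -> B) /\ (B -> B))) /\ B)) /\ (A -> (B /\ B))) = min(0.7, 0.7) = 0.7

0.70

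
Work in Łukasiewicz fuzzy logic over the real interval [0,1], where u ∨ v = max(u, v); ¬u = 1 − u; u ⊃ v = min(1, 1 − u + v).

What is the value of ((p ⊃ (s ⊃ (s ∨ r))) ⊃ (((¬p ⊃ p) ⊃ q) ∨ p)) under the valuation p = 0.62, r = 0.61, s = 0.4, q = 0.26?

0.62

(s ∨ r) = max(0.4, 0.61) = 0.61
(s ⊃ (s ∨ r)): min(1, 1 − 0.4 + 0.61) = 1
(p ⊃ (s ⊃ (s ∨ r))): min(1, 1 − 0.62 + 1) = 1
¬p: Łukasiewicz ¬ gives 1 − 0.62 = 0.38
(¬p ⊃ p): min(1, 1 − 0.38 + 0.62) = 1
((¬p ⊃ p) ⊃ q): min(1, 1 − 1 + 0.26) = 0.26
(((¬p ⊃ p) ⊃ q) ∨ p) = max(0.26, 0.62) = 0.62
((p ⊃ (s ⊃ (s ∨ r))) ⊃ (((¬p ⊃ p) ⊃ q) ∨ p)): min(1, 1 − 1 + 0.62) = 0.62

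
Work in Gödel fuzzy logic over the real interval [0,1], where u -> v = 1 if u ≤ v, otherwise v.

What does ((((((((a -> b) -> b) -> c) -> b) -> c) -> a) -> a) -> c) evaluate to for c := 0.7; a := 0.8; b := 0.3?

(a -> b): 0.8 > 0.3, so result = 0.3
((a -> b) -> b): 0.3 ≤ 0.3, so result = 1
(((a -> b) -> b) -> c): 1 > 0.7, so result = 0.7
((((a -> b) -> b) -> c) -> b): 0.7 > 0.3, so result = 0.3
(((((a -> b) -> b) -> c) -> b) -> c): 0.3 ≤ 0.7, so result = 1
((((((a -> b) -> b) -> c) -> b) -> c) -> a): 1 > 0.8, so result = 0.8
(((((((a -> b) -> b) -> c) -> b) -> c) -> a) -> a): 0.8 ≤ 0.8, so result = 1
((((((((a -> b) -> b) -> c) -> b) -> c) -> a) -> a) -> c): 1 > 0.7, so result = 0.7

0.70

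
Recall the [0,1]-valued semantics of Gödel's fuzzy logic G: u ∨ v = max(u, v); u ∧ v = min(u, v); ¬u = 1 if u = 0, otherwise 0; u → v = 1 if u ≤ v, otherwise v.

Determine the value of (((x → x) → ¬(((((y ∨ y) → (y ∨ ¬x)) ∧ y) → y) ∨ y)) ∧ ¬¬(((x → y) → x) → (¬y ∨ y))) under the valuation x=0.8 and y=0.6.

0.00

(x → x): 0.8 ≤ 0.8, so result = 1
(y ∨ y) = max(0.6, 0.6) = 0.6
¬x: Gödel ¬ of 0.8 = 0 (operand ≠ 0)
(y ∨ ¬x) = max(0.6, 0) = 0.6
((y ∨ y) → (y ∨ ¬x)): 0.6 ≤ 0.6, so result = 1
(((y ∨ y) → (y ∨ ¬x)) ∧ y) = min(1, 0.6) = 0.6
((((y ∨ y) → (y ∨ ¬x)) ∧ y) → y): 0.6 ≤ 0.6, so result = 1
(((((y ∨ y) → (y ∨ ¬x)) ∧ y) → y) ∨ y) = max(1, 0.6) = 1
¬(((((y ∨ y) → (y ∨ ¬x)) ∧ y) → y) ∨ y): Gödel ¬ of 1 = 0 (operand ≠ 0)
((x → x) → ¬(((((y ∨ y) → (y ∨ ¬x)) ∧ y) → y) ∨ y)): 1 > 0, so result = 0
(x → y): 0.8 > 0.6, so result = 0.6
((x → y) → x): 0.6 ≤ 0.8, so result = 1
¬y: Gödel ¬ of 0.6 = 0 (operand ≠ 0)
(¬y ∨ y) = max(0, 0.6) = 0.6
(((x → y) → x) → (¬y ∨ y)): 1 > 0.6, so result = 0.6
¬(((x → y) → x) → (¬y ∨ y)): Gödel ¬ of 0.6 = 0 (operand ≠ 0)
¬¬(((x → y) → x) → (¬y ∨ y)): Gödel ¬ of 0 = 1 (operand is 0)
(((x → x) → ¬(((((y ∨ y) → (y ∨ ¬x)) ∧ y) → y) ∨ y)) ∧ ¬¬(((x → y) → x) → (¬y ∨ y))) = min(0, 1) = 0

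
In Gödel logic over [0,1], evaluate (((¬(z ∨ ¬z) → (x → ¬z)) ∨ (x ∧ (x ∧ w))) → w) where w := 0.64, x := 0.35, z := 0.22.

0.64

¬z: Gödel ¬ of 0.22 = 0 (operand ≠ 0)
(z ∨ ¬z) = max(0.22, 0) = 0.22
¬(z ∨ ¬z): Gödel ¬ of 0.22 = 0 (operand ≠ 0)
¬z: Gödel ¬ of 0.22 = 0 (operand ≠ 0)
(x → ¬z): 0.35 > 0, so result = 0
(¬(z ∨ ¬z) → (x → ¬z)): 0 ≤ 0, so result = 1
(x ∧ w) = min(0.35, 0.64) = 0.35
(x ∧ (x ∧ w)) = min(0.35, 0.35) = 0.35
((¬(z ∨ ¬z) → (x → ¬z)) ∨ (x ∧ (x ∧ w))) = max(1, 0.35) = 1
(((¬(z ∨ ¬z) → (x → ¬z)) ∨ (x ∧ (x ∧ w))) → w): 1 > 0.64, so result = 0.64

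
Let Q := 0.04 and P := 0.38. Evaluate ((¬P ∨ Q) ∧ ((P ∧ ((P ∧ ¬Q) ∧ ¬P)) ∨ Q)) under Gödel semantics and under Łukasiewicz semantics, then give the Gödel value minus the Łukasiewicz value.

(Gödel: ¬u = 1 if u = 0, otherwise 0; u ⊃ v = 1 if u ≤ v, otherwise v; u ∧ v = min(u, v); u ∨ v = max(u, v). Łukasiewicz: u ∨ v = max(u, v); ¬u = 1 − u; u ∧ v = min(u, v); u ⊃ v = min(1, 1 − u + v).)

Gödel evaluation:
  ¬P: Gödel ¬ of 0.38 = 0 (operand ≠ 0)
  (¬P ∨ Q) = max(0, 0.04) = 0.04
  ¬Q: Gödel ¬ of 0.04 = 0 (operand ≠ 0)
  (P ∧ ¬Q) = min(0.38, 0) = 0
  ¬P: Gödel ¬ of 0.38 = 0 (operand ≠ 0)
  ((P ∧ ¬Q) ∧ ¬P) = min(0, 0) = 0
  (P ∧ ((P ∧ ¬Q) ∧ ¬P)) = min(0.38, 0) = 0
  ((P ∧ ((P ∧ ¬Q) ∧ ¬P)) ∨ Q) = max(0, 0.04) = 0.04
  ((¬P ∨ Q) ∧ ((P ∧ ((P ∧ ¬Q) ∧ ¬P)) ∨ Q)) = min(0.04, 0.04) = 0.04
  Gödel value = 0.04
Łukasiewicz evaluation:
  ¬P: Łukasiewicz ¬ gives 1 − 0.38 = 0.62
  (¬P ∨ Q) = max(0.62, 0.04) = 0.62
  ¬Q: Łukasiewicz ¬ gives 1 − 0.04 = 0.96
  (P ∧ ¬Q) = min(0.38, 0.96) = 0.38
  ¬P: Łukasiewicz ¬ gives 1 − 0.38 = 0.62
  ((P ∧ ¬Q) ∧ ¬P) = min(0.38, 0.62) = 0.38
  (P ∧ ((P ∧ ¬Q) ∧ ¬P)) = min(0.38, 0.38) = 0.38
  ((P ∧ ((P ∧ ¬Q) ∧ ¬P)) ∨ Q) = max(0.38, 0.04) = 0.38
  ((¬P ∨ Q) ∧ ((P ∧ ((P ∧ ¬Q) ∧ ¬P)) ∨ Q)) = min(0.62, 0.38) = 0.38
  Łukasiewicz value = 0.38
Difference: 0.04 − 0.38 = -0.34

-0.34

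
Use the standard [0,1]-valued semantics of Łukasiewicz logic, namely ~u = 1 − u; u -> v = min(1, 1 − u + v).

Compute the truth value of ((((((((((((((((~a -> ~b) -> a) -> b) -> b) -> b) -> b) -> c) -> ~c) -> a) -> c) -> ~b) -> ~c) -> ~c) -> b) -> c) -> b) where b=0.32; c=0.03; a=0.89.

~a: Łukasiewicz ¬ gives 1 − 0.89 = 0.11
~b: Łukasiewicz ¬ gives 1 − 0.32 = 0.68
(~a -> ~b): min(1, 1 − 0.11 + 0.68) = 1
((~a -> ~b) -> a): min(1, 1 − 1 + 0.89) = 0.89
(((~a -> ~b) -> a) -> b): min(1, 1 − 0.89 + 0.32) = 0.43
((((~a -> ~b) -> a) -> b) -> b): min(1, 1 − 0.43 + 0.32) = 0.89
(((((~a -> ~b) -> a) -> b) -> b) -> b): min(1, 1 − 0.89 + 0.32) = 0.43
((((((~a -> ~b) -> a) -> b) -> b) -> b) -> b): min(1, 1 − 0.43 + 0.32) = 0.89
(((((((~a -> ~b) -> a) -> b) -> b) -> b) -> b) -> c): min(1, 1 − 0.89 + 0.03) = 0.14
~c: Łukasiewicz ¬ gives 1 − 0.03 = 0.97
((((((((~a -> ~b) -> a) -> b) -> b) -> b) -> b) -> c) -> ~c): min(1, 1 − 0.14 + 0.97) = 1
(((((((((~a -> ~b) -> a) -> b) -> b) -> b) -> b) -> c) -> ~c) -> a): min(1, 1 − 1 + 0.89) = 0.89
((((((((((~a -> ~b) -> a) -> b) -> b) -> b) -> b) -> c) -> ~c) -> a) -> c): min(1, 1 − 0.89 + 0.03) = 0.14
~b: Łukasiewicz ¬ gives 1 − 0.32 = 0.68
(((((((((((~a -> ~b) -> a) -> b) -> b) -> b) -> b) -> c) -> ~c) -> a) -> c) -> ~b): min(1, 1 − 0.14 + 0.68) = 1
~c: Łukasiewicz ¬ gives 1 − 0.03 = 0.97
((((((((((((~a -> ~b) -> a) -> b) -> b) -> b) -> b) -> c) -> ~c) -> a) -> c) -> ~b) -> ~c): min(1, 1 − 1 + 0.97) = 0.97
~c: Łukasiewicz ¬ gives 1 − 0.03 = 0.97
(((((((((((((~a -> ~b) -> a) -> b) -> b) -> b) -> b) -> c) -> ~c) -> a) -> c) -> ~b) -> ~c) -> ~c): min(1, 1 − 0.97 + 0.97) = 1
((((((((((((((~a -> ~b) -> a) -> b) -> b) -> b) -> b) -> c) -> ~c) -> a) -> c) -> ~b) -> ~c) -> ~c) -> b): min(1, 1 − 1 + 0.32) = 0.32
(((((((((((((((~a -> ~b) -> a) -> b) -> b) -> b) -> b) -> c) -> ~c) -> a) -> c) -> ~b) -> ~c) -> ~c) -> b) -> c): min(1, 1 − 0.32 + 0.03) = 0.71
((((((((((((((((~a -> ~b) -> a) -> b) -> b) -> b) -> b) -> c) -> ~c) -> a) -> c) -> ~b) -> ~c) -> ~c) -> b) -> c) -> b): min(1, 1 − 0.71 + 0.32) = 0.61

0.61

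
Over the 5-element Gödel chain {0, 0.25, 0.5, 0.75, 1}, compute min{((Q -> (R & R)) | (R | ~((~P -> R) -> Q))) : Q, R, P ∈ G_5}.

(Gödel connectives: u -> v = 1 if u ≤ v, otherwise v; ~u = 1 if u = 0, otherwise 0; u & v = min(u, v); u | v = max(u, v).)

0.00

The minimum is attained at Q = 0.25, R = 0, P = 0:
  (R & R) = min(0, 0) = 0
  (Q -> (R & R)): 0.25 > 0, so result = 0
  ~P: Gödel ¬ of 0 = 1 (operand is 0)
  (~P -> R): 1 > 0, so result = 0
  ((~P -> R) -> Q): 0 ≤ 0.25, so result = 1
  ~((~P -> R) -> Q): Gödel ¬ of 1 = 0 (operand ≠ 0)
  (R | ~((~P -> R) -> Q)) = max(0, 0) = 0
  ((Q -> (R & R)) | (R | ~((~P -> R) -> Q))) = max(0, 0) = 0
Checking all 125 assignments confirms none give a value below 0.00.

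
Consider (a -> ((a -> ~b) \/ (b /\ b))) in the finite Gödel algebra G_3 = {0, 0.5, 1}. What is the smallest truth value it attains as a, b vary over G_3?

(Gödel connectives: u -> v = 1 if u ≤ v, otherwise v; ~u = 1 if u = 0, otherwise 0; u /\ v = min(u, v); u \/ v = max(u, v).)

0.50

The minimum is attained at a = 1, b = 0.5:
  ~b: Gödel ¬ of 0.5 = 0 (operand ≠ 0)
  (a -> ~b): 1 > 0, so result = 0
  (b /\ b) = min(0.5, 0.5) = 0.5
  ((a -> ~b) \/ (b /\ b)) = max(0, 0.5) = 0.5
  (a -> ((a -> ~b) \/ (b /\ b))): 1 > 0.5, so result = 0.5
Checking all 9 assignments confirms none give a value below 0.50.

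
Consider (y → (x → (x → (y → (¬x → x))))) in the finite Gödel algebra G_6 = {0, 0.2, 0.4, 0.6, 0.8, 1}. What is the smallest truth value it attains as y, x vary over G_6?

1.00

Every assignment gives 1. For instance at y = 0, x = 0:
  ¬x: Gödel ¬ of 0 = 1 (operand is 0)
  (¬x → x): 1 > 0, so result = 0
  (y → (¬x → x)): 0 ≤ 0, so result = 1
  (x → (y → (¬x → x))): 0 ≤ 1, so result = 1
  (x → (x → (y → (¬x → x)))): 0 ≤ 1, so result = 1
  (y → (x → (x → (y → (¬x → x))))): 0 ≤ 1, so result = 1
All 36 assignments give value 1 — the formula is a G_6-tautology.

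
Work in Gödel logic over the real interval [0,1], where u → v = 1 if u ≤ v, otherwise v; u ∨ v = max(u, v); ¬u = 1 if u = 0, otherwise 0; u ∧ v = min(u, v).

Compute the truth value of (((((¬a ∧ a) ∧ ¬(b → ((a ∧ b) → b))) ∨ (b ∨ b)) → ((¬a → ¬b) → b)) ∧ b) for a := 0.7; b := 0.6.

0.60

¬a: Gödel ¬ of 0.7 = 0 (operand ≠ 0)
(¬a ∧ a) = min(0, 0.7) = 0
(a ∧ b) = min(0.7, 0.6) = 0.6
((a ∧ b) → b): 0.6 ≤ 0.6, so result = 1
(b → ((a ∧ b) → b)): 0.6 ≤ 1, so result = 1
¬(b → ((a ∧ b) → b)): Gödel ¬ of 1 = 0 (operand ≠ 0)
((¬a ∧ a) ∧ ¬(b → ((a ∧ b) → b))) = min(0, 0) = 0
(b ∨ b) = max(0.6, 0.6) = 0.6
(((¬a ∧ a) ∧ ¬(b → ((a ∧ b) → b))) ∨ (b ∨ b)) = max(0, 0.6) = 0.6
¬a: Gödel ¬ of 0.7 = 0 (operand ≠ 0)
¬b: Gödel ¬ of 0.6 = 0 (operand ≠ 0)
(¬a → ¬b): 0 ≤ 0, so result = 1
((¬a → ¬b) → b): 1 > 0.6, so result = 0.6
((((¬a ∧ a) ∧ ¬(b → ((a ∧ b) → b))) ∨ (b ∨ b)) → ((¬a → ¬b) → b)): 0.6 ≤ 0.6, so result = 1
(((((¬a ∧ a) ∧ ¬(b → ((a ∧ b) → b))) ∨ (b ∨ b)) → ((¬a → ¬b) → b)) ∧ b) = min(1, 0.6) = 0.6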